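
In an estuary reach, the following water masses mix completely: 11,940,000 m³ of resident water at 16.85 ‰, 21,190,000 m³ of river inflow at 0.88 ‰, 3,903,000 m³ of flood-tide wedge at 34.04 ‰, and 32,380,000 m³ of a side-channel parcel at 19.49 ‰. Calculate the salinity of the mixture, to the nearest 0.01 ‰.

Weighted by volume,
salt = 11,940,000×16.85 + 21,190,000×0.88 + 3,903,000×34.04 + 32,380,000×19.49 = 201,189,000 + 18,647,200 + 132,858,120 + 631,086,200 = 983,780,520
volume = 11,940,000 + 21,190,000 + 3,903,000 + 32,380,000 = 69,413,000 m³
S = 983,780,520 / 69,413,000 = 14.1729 ‰

14.17 ‰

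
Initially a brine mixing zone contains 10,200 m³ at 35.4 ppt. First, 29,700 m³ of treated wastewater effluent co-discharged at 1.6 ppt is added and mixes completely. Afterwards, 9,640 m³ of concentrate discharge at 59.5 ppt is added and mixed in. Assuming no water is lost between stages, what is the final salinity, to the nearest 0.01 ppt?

19.83 ppt

Conserving salt mass:
Initial salt = 10,200×35.4 = 361,080
After stage 1: salt = 361,080 + 29,700×1.6 = 408,600; volume = 39,900 m³; S = 10.241 ppt
After stage 2: salt = 408,600 + 9,640×59.5 = 982,180; volume = 49,540 m³
S = 982,180 / 49,540 = 19.826 ppt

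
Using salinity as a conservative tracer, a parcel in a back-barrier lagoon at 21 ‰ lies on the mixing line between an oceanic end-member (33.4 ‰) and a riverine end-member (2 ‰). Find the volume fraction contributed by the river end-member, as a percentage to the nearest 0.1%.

39.5%

Let f be the freshwater fraction. Salt balance per unit volume:
f×2 + (1−f)×33.4 = 21
f = (33.4 − 21) / (33.4 − 2) = 12.4/31.4 = 0.3949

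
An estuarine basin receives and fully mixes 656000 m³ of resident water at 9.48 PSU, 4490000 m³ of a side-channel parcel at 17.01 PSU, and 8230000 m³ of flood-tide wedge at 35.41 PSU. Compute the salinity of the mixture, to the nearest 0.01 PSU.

27.96 PSU

Salt balance:
salt = 656,000×9.48 + 4,490,000×17.01 + 8,230,000×35.41 = 6,218,880 + 76,374,900 + 291,424,300 = 374,018,080
volume = 656,000 + 4,490,000 + 8,230,000 = 13,376,000 m³
S = 374,018,080 / 13,376,000 = 27.9619 PSU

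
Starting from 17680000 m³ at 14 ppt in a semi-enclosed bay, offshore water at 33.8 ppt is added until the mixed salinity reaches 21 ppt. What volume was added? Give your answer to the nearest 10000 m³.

Salt balance: 17,680,000×14 + V×33.8 = (17,680,000+V)×21
247,520,000 + 33.8V = 371,280,000 + 21V
123,760,000 = 12.8V
V = 9,668,750 m³

9670000 m³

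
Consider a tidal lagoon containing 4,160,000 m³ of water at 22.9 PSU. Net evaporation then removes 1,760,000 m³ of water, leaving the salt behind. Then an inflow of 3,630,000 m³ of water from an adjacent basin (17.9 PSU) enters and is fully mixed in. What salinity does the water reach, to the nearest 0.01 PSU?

After evaporation: salt = 4,160,000×22.9 = 95,264,000; volume = 4,160,000 − 1,760,000 = 2,400,000 m³
After mixing: salt = 95,264,000 + 3,630,000×17.9 = 160,241,000; volume = 2,400,000 + 3,630,000 = 6,030,000 m³
S = 160,241,000 / 6,030,000 = 26.574 PSU

26.57 PSU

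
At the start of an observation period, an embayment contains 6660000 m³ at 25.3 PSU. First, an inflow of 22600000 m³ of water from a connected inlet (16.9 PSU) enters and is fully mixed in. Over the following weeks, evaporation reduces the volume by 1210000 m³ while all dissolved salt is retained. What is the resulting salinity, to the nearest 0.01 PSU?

After mixing: salt = 6,660,000×25.3 + 22,600,000×16.9 = 550,438,000; volume = 29,260,000 m³
After evaporation: salt unchanged = 550,438,000; volume = 29,260,000 − 1,210,000 = 28,050,000 m³
S = 550,438,000 / 28,050,000 = 19.6235 PSU

19.62 PSU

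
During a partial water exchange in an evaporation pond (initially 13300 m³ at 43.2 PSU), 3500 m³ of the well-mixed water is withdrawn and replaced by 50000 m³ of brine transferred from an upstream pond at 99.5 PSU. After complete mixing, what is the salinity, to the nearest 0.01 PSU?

90.27 PSU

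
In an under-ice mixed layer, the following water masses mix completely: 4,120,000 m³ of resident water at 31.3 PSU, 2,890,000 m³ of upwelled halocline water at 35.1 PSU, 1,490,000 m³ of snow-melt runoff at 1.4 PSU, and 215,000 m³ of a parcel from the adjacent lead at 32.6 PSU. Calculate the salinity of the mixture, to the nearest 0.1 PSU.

Salt balance:
salt = 4,120,000×31.3 + 2,890,000×35.1 + 1,490,000×1.4 + 215,000×32.6 = 128,956,000 + 101,439,000 + 2,086,000 + 7,009,000 = 239,490,000
volume = 4,120,000 + 2,890,000 + 1,490,000 + 215,000 = 8,715,000 m³
S = 239,490,000 / 8,715,000 = 27.48 PSU

27.5 PSU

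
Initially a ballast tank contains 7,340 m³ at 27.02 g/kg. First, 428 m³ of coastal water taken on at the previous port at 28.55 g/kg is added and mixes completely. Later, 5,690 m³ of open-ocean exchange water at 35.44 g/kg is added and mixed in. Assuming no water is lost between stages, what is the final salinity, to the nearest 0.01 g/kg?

Weighted by volume,
Initial salt = 7,340×27.02 = 198,326.8
After stage 1: salt = 198,326.8 + 428×28.55 = 210,546.2; volume = 7,768 m³; S = 27.104 g/kg
After stage 2: salt = 210,546.2 + 5,690×35.44 = 412,199.8; volume = 13,458 m³
S = 412,199.8 / 13,458 = 30.6286 g/kg

30.63 g/kg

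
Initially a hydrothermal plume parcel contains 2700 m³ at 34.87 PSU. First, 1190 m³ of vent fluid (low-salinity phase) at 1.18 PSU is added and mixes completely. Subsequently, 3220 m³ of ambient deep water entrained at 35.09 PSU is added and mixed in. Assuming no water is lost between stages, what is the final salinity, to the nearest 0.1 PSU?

29.3 PSU

Conserving salt mass:
Initial salt = 2,700×34.87 = 94,149
After stage 1: salt = 94,149 + 1,190×1.18 = 95,553.2; volume = 3,890 m³; S = 24.564 PSU
After stage 2: salt = 95,553.2 + 3,220×35.09 = 208,543; volume = 7,110 m³
S = 208,543 / 7,110 = 29.3309 PSU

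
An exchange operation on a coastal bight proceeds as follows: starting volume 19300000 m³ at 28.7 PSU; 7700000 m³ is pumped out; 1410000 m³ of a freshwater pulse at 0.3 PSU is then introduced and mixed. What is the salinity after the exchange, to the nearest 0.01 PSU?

Remaining after removal: 11,600,000 m³ at 28.7 PSU (salt = 332,920,000)
After addition: salt = 332,920,000 + 1,410,000×0.3 = 333,343,000; volume = 13,010,000 m³
S = 333,343,000 / 13,010,000 = 25.6221 PSU

25.62 PSU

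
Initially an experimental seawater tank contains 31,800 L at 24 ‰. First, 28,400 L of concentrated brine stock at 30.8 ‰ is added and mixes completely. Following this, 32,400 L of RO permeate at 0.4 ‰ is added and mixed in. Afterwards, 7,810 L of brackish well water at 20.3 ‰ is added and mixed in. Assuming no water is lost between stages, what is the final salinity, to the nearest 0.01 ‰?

Salt balance:
Initial salt = 31,800×24 = 763,200
After stage 1: salt = 763,200 + 28,400×30.8 = 1,637,920; volume = 60,200 L; S = 27.208 ‰
After stage 2: salt = 1,637,920 + 32,400×0.4 = 1,650,880; volume = 92,600 L; S = 17.828 ‰
After stage 3: salt = 1,650,880 + 7,810×20.3 = 1,809,423; volume = 100,410 L
S = 1,809,423 / 100,410 = 18.0203 ‰

18.02 ‰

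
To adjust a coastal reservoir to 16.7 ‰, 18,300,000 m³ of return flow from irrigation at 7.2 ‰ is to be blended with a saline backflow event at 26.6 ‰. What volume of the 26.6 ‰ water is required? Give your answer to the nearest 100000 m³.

17600000 m³

Salt balance: 18,300,000×7.2 + V×26.6 = (18,300,000+V)×16.7
131,760,000 + 26.6V = 305,610,000 + 16.7V
173,850,000 = 9.9V
V = 17,560,606.06 m³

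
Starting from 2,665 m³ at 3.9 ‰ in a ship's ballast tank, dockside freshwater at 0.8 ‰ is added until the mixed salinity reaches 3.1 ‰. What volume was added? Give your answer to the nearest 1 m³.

927 m³

Salt balance: 2,665×3.9 + V×0.8 = (2,665+V)×3.1
10,393.5 + 0.8V = 8,261.5 + 3.1V
2,132 = 2.3V
V = 926.96 m³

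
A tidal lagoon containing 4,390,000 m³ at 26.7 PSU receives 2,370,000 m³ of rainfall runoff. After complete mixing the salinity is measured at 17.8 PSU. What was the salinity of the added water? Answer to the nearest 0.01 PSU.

Salt balance: 4,390,000×26.7 + 2,370,000×S = 6,760,000×17.8
117,213,000 + 2,370,000·S = 120,328,000
S = (120,328,000 − 117,213,000) / 2,370,000 = 1.3143 PSU

1.31 PSU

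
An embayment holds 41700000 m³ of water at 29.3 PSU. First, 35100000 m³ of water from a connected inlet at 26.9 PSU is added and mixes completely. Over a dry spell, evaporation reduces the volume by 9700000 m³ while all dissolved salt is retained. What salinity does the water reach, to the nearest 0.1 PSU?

After mixing: salt = 41,700,000×29.3 + 35,100,000×26.9 = 2,166,000,000; volume = 76,800,000 m³
After evaporation: salt unchanged = 2,166,000,000; volume = 76,800,000 − 9,700,000 = 67,100,000 m³
S = 2,166,000,000 / 67,100,000 = 32.2802 PSU

32.3 PSU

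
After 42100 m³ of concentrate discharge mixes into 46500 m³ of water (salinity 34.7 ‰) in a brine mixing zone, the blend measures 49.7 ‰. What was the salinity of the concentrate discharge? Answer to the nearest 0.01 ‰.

66.27 ‰

Salt balance: 46,500×34.7 + 42,100×S = 88,600×49.7
1,613,550 + 42,100·S = 4,403,420
S = (4,403,420 − 1,613,550) / 42,100 = 66.2677 ‰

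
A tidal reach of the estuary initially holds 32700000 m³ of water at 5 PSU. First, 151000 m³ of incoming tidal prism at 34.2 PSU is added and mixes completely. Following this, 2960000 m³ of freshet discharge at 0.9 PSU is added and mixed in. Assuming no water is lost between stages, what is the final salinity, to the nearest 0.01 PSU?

4.78 PSU

By conservation of dissolved salt,
Initial salt = 32,700,000×5 = 163,500,000
After stage 1: salt = 163,500,000 + 151,000×34.2 = 168,664,200; volume = 32,851,000 m³; S = 5.134 PSU
After stage 2: salt = 168,664,200 + 2,960,000×0.9 = 171,328,200; volume = 35,811,000 m³
S = 171,328,200 / 35,811,000 = 4.7842 PSU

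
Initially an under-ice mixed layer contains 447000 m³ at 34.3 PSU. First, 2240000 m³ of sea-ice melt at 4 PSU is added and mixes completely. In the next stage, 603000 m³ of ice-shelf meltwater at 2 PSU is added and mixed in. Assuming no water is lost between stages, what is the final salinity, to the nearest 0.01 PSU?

7.75 PSU

Total salt / total volume:
Initial salt = 447,000×34.3 = 15,332,100
After stage 1: salt = 15,332,100 + 2,240,000×4 = 24,292,100; volume = 2,687,000 m³; S = 9.041 PSU
After stage 2: salt = 24,292,100 + 603,000×2 = 25,498,100; volume = 3,290,000 m³
S = 25,498,100 / 3,290,000 = 7.7502 PSU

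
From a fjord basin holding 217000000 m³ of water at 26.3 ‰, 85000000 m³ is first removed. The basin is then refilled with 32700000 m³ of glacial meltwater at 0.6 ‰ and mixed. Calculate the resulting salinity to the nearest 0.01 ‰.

Remaining after removal: 132,000,000 m³ at 26.3 ‰ (salt = 3,471,600,000)
After addition: salt = 3,471,600,000 + 32,700,000×0.6 = 3,491,220,000; volume = 164,700,000 m³
S = 3,491,220,000 / 164,700,000 = 21.1974 ‰

21.20 ‰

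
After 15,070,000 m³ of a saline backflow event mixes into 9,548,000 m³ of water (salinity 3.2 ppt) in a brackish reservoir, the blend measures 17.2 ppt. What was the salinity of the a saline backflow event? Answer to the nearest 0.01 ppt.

26.07 ppt

Salt balance: 9,548,000×3.2 + 15,070,000×S = 24,618,000×17.2
30,553,600 + 15,070,000·S = 423,429,600
S = (423,429,600 − 30,553,600) / 15,070,000 = 26.0701 ppt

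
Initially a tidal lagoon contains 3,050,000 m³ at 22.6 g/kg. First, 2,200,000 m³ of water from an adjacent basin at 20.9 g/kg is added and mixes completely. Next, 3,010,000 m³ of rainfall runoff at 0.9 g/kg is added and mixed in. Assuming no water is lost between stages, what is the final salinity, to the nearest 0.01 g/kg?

14.24 g/kg

Salt balance:
Initial salt = 3,050,000×22.6 = 68,930,000
After stage 1: salt = 68,930,000 + 2,200,000×20.9 = 114,910,000; volume = 5,250,000 m³; S = 21.888 g/kg
After stage 2: salt = 114,910,000 + 3,010,000×0.9 = 117,619,000; volume = 8,260,000 m³
S = 117,619,000 / 8,260,000 = 14.2396 g/kg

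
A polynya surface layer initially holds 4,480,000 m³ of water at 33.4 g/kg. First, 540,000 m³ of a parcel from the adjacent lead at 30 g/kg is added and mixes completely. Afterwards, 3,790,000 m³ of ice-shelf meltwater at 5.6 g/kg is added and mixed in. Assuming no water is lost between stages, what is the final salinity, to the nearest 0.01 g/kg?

By conservation of dissolved salt,
Initial salt = 4,480,000×33.4 = 149,632,000
After stage 1: salt = 149,632,000 + 540,000×30 = 165,832,000; volume = 5,020,000 m³; S = 33.034 g/kg
After stage 2: salt = 165,832,000 + 3,790,000×5.6 = 187,056,000; volume = 8,810,000 m³
S = 187,056,000 / 8,810,000 = 21.2322 g/kg

21.23 g/kg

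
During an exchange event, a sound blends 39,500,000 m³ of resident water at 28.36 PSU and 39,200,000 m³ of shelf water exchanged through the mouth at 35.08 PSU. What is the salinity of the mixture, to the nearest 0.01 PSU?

31.71 PSU

Mass of salt is conserved:
salt = 39,500,000×28.36 + 39,200,000×35.08 = 1,120,220,000 + 1,375,136,000 = 2,495,356,000
volume = 39,500,000 + 39,200,000 = 78,700,000 m³
S = 2,495,356,000 / 78,700,000 = 31.7072 PSU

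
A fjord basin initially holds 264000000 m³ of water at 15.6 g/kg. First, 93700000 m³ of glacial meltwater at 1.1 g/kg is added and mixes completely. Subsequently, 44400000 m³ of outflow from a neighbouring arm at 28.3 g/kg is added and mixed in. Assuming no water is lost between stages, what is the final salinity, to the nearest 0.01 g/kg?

Weighted by volume,
Initial salt = 264,000,000×15.6 = 4,118,400,000
After stage 1: salt = 4,118,400,000 + 93,700,000×1.1 = 4,221,470,000; volume = 357,700,000 m³; S = 11.802 g/kg
After stage 2: salt = 4,221,470,000 + 44,400,000×28.3 = 5,477,990,000; volume = 402,100,000 m³
S = 5,477,990,000 / 402,100,000 = 13.6235 g/kg

13.62 g/kg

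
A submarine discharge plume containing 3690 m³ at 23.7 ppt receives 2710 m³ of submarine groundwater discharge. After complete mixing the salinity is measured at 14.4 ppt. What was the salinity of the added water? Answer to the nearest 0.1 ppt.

1.7 ppt

Salt balance: 3,690×23.7 + 2,710×S = 6,400×14.4
87,453 + 2,710·S = 92,160
S = (92,160 − 87,453) / 2,710 = 1.7369 ppt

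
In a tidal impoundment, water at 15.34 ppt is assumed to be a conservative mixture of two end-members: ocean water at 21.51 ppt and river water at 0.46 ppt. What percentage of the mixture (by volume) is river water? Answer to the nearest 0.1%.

29.3%

Let f be the freshwater fraction. Salt balance per unit volume:
f×0.46 + (1−f)×21.51 = 15.34
f = (21.51 − 15.34) / (21.51 − 0.46) = 6.17/21.05 = 0.2931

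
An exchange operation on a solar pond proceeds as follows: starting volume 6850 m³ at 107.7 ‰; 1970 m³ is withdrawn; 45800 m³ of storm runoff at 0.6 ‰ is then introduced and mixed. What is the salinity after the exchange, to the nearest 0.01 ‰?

Remaining after removal: 4,880 m³ at 107.7 ‰ (salt = 525,576)
After addition: salt = 525,576 + 45,800×0.6 = 553,056; volume = 50,680 m³
S = 553,056 / 50,680 = 10.9127 ‰

10.91 ‰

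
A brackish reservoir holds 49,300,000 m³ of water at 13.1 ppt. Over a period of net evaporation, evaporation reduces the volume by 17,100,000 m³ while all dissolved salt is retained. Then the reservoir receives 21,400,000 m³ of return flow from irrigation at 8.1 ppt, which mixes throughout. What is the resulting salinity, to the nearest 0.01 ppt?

15.28 ppt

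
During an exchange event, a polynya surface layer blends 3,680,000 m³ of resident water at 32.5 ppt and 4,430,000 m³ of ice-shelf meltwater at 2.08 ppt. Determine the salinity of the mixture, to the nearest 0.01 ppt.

15.88 ppt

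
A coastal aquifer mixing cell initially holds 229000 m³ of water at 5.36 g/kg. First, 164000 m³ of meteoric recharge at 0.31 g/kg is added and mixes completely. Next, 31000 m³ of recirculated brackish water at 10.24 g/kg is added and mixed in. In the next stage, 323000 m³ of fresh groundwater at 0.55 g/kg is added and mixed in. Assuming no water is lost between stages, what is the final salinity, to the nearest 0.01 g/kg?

2.37 g/kg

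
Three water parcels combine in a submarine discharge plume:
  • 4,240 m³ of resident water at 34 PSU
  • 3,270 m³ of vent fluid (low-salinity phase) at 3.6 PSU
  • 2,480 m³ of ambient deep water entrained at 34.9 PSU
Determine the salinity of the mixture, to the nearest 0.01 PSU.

By conservation of dissolved salt,
salt = 4,240×34 + 3,270×3.6 + 2,480×34.9 = 144,160 + 11,772 + 86,552 = 242,484
volume = 4,240 + 3,270 + 2,480 = 9,990 m³
S = 242,484 / 9,990 = 24.2727 PSU

24.27 PSU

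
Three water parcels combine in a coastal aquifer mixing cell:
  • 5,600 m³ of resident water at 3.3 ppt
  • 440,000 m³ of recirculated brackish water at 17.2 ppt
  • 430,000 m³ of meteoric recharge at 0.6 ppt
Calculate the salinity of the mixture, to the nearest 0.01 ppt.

Mass of salt is conserved:
salt = 5,600×3.3 + 440,000×17.2 + 430,000×0.6 = 18,480 + 7,568,000 + 258,000 = 7,844,480
volume = 5,600 + 440,000 + 430,000 = 875,600 m³
S = 7,844,480 / 875,600 = 8.959 ppt

8.96 ppt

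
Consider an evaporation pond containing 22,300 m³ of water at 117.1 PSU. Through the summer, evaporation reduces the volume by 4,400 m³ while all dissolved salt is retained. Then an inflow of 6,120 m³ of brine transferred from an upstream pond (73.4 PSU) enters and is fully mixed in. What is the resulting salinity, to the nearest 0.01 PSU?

After evaporation: salt = 22,300×117.1 = 2,611,330; volume = 22,300 − 4,400 = 17,900 m³
After mixing: salt = 2,611,330 + 6,120×73.4 = 3,060,538; volume = 17,900 + 6,120 = 24,020 m³
S = 3,060,538 / 24,020 = 127.4162 PSU

127.42 PSU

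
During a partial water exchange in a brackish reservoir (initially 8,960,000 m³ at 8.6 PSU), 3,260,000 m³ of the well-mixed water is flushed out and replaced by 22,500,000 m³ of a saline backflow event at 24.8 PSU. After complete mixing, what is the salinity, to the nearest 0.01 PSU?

21.53 PSU

Remaining after removal: 5,700,000 m³ at 8.6 PSU (salt = 49,020,000)
After addition: salt = 49,020,000 + 22,500,000×24.8 = 607,020,000; volume = 28,200,000 m³
S = 607,020,000 / 28,200,000 = 21.5255 PSU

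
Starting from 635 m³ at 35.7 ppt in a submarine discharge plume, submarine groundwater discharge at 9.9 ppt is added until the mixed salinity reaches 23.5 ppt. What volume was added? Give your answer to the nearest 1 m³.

Salt balance: 635×35.7 + V×9.9 = (635+V)×23.5
22,669.5 + 9.9V = 14,922.5 + 23.5V
7,747 = 13.6V
V = 569.63 m³

570 m³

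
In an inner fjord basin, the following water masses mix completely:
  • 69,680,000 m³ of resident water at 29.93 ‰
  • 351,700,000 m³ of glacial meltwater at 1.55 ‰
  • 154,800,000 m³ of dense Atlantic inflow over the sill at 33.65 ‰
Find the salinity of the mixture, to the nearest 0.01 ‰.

13.61 ‰

Mass of salt is conserved:
salt = 69,680,000×29.93 + 351,700,000×1.55 + 154,800,000×33.65 = 2,085,522,400 + 545,135,000 + 5,209,020,000 = 7,839,677,400
volume = 69,680,000 + 351,700,000 + 154,800,000 = 576,180,000 m³
S = 7,839,677,400 / 576,180,000 = 13.6063 ‰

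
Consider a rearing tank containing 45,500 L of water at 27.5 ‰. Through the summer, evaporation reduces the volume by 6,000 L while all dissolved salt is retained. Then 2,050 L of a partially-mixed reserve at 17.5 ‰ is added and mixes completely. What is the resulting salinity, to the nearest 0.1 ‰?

31.0 ‰

After evaporation: salt = 45,500×27.5 = 1,251,250; volume = 45,500 − 6,000 = 39,500 L
After mixing: salt = 1,251,250 + 2,050×17.5 = 1,287,125; volume = 39,500 + 2,050 = 41,550 L
S = 1,287,125 / 41,550 = 30.9777 ‰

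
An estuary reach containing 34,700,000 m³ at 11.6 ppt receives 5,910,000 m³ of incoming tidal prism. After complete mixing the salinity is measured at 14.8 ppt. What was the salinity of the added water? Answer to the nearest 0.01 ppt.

Salt balance: 34,700,000×11.6 + 5,910,000×S = 40,610,000×14.8
402,520,000 + 5,910,000·S = 601,028,000
S = (601,028,000 − 402,520,000) / 5,910,000 = 33.5885 ppt

33.59 ppt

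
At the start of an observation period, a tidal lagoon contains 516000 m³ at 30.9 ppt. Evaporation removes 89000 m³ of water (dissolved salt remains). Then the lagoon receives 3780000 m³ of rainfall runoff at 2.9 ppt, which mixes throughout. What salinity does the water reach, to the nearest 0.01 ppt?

6.40 ppt

After evaporation: salt = 516,000×30.9 = 15,944,400; volume = 516,000 − 89,000 = 427,000 m³
After mixing: salt = 15,944,400 + 3,780,000×2.9 = 26,906,400; volume = 427,000 + 3,780,000 = 4,207,000 m³
S = 26,906,400 / 4,207,000 = 6.3956 ppt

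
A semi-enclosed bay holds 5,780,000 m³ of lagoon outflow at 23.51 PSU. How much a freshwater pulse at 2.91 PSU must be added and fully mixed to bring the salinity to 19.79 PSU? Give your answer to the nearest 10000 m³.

Salt balance: 5,780,000×23.51 + V×2.91 = (5,780,000+V)×19.79
135,887,800 + 2.91V = 114,386,200 + 19.79V
21,501,600 = 16.88V
V = 1,273,791.47 m³

1270000 m³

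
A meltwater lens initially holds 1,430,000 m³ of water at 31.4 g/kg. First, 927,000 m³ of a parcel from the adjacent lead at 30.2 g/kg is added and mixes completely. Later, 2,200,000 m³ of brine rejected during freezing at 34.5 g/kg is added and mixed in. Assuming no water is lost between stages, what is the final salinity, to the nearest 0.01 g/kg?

Salt balance:
Initial salt = 1,430,000×31.4 = 44,902,000
After stage 1: salt = 44,902,000 + 927,000×30.2 = 72,897,400; volume = 2,357,000 m³; S = 30.928 g/kg
After stage 2: salt = 72,897,400 + 2,200,000×34.5 = 148,797,400; volume = 4,557,000 m³
S = 148,797,400 / 4,557,000 = 32.6525 g/kg

32.65 g/kg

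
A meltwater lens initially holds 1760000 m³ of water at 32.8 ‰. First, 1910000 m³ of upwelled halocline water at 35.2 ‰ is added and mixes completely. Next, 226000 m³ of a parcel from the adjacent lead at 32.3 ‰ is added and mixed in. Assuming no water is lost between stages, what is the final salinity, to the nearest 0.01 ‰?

33.95 ‰

Conserving salt mass:
Initial salt = 1,760,000×32.8 = 57,728,000
After stage 1: salt = 57,728,000 + 1,910,000×35.2 = 124,960,000; volume = 3,670,000 m³; S = 34.049 ‰
After stage 2: salt = 124,960,000 + 226,000×32.3 = 132,259,800; volume = 3,896,000 m³
S = 132,259,800 / 3,896,000 = 33.9476 ‰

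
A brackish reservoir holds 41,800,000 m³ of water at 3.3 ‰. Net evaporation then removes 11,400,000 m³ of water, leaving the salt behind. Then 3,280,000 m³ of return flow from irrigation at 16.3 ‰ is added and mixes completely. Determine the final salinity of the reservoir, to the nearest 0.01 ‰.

After evaporation: salt = 41,800,000×3.3 = 137,940,000; volume = 41,800,000 − 11,400,000 = 30,400,000 m³
After mixing: salt = 137,940,000 + 3,280,000×16.3 = 191,404,000; volume = 30,400,000 + 3,280,000 = 33,680,000 m³
S = 191,404,000 / 33,680,000 = 5.683 ‰

5.68 ‰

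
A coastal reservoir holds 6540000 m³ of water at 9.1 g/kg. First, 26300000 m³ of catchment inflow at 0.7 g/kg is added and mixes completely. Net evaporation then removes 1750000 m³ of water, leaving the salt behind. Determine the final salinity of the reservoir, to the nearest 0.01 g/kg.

2.51 g/kg

After mixing: salt = 6,540,000×9.1 + 26,300,000×0.7 = 77,924,000; volume = 32,840,000 m³
After evaporation: salt unchanged = 77,924,000; volume = 32,840,000 − 1,750,000 = 31,090,000 m³
S = 77,924,000 / 31,090,000 = 2.5064 g/kg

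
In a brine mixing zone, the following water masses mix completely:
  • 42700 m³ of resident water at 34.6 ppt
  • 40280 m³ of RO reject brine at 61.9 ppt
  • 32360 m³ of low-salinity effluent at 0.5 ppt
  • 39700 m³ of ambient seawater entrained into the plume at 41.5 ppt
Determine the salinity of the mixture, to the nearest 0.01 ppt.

36.34 ppt

Conserving salt mass:
salt = 42,700×34.6 + 40,280×61.9 + 32,360×0.5 + 39,700×41.5 = 1,477,420 + 2,493,332 + 16,180 + 1,647,550 = 5,634,482
volume = 42,700 + 40,280 + 32,360 + 39,700 = 155,040 m³
S = 5,634,482 / 155,040 = 36.3421 ppt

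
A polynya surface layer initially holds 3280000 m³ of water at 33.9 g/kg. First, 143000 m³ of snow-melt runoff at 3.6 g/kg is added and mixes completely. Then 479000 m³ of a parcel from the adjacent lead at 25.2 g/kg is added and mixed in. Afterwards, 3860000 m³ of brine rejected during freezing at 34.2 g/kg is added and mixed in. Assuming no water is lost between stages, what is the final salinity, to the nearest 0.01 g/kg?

32.95 g/kg

Conserving salt mass:
Initial salt = 3,280,000×33.9 = 111,192,000
After stage 1: salt = 111,192,000 + 143,000×3.6 = 111,706,800; volume = 3,423,000 m³; S = 32.634 g/kg
After stage 2: salt = 111,706,800 + 479,000×25.2 = 123,777,600; volume = 3,902,000 m³; S = 31.722 g/kg
After stage 3: salt = 123,777,600 + 3,860,000×34.2 = 255,789,600; volume = 7,762,000 m³
S = 255,789,600 / 7,762,000 = 32.9541 g/kg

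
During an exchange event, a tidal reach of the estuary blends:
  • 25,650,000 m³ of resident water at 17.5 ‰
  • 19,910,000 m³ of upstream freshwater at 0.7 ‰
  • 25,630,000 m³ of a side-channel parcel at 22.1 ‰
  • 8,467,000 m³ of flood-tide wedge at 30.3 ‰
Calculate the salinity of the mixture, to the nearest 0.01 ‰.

By conservation of dissolved salt,
salt = 25,650,000×17.5 + 19,910,000×0.7 + 25,630,000×22.1 + 8,467,000×30.3 = 448,875,000 + 13,937,000 + 566,423,000 + 256,550,100 = 1,285,785,100
volume = 25,650,000 + 19,910,000 + 25,630,000 + 8,467,000 = 79,657,000 m³
S = 1,285,785,100 / 79,657,000 = 16.1415 ‰

16.14 ‰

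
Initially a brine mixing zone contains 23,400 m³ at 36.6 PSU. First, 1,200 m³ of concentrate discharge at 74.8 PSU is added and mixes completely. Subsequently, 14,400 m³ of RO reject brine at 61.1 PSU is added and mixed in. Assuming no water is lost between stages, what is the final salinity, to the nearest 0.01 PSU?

46.82 PSU

Salt balance:
Initial salt = 23,400×36.6 = 856,440
After stage 1: salt = 856,440 + 1,200×74.8 = 946,200; volume = 24,600 m³; S = 38.463 PSU
After stage 2: salt = 946,200 + 14,400×61.1 = 1,826,040; volume = 39,000 m³
S = 1,826,040 / 39,000 = 46.8215 PSU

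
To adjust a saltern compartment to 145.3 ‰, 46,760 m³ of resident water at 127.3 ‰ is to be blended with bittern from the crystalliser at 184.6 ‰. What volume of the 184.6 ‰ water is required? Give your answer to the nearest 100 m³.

Salt balance: 46,760×127.3 + V×184.6 = (46,760+V)×145.3
5,952,548 + 184.6V = 6,794,228 + 145.3V
841,680 = 39.3V
V = 21,416.79 m³

21400 m³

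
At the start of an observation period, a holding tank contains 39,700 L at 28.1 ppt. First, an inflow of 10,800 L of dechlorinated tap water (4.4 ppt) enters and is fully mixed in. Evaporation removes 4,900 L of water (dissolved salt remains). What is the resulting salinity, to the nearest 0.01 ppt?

After mixing: salt = 39,700×28.1 + 10,800×4.4 = 1,163,090; volume = 50,500 L
After evaporation: salt unchanged = 1,163,090; volume = 50,500 − 4,900 = 45,600 L
S = 1,163,090 / 45,600 = 25.5064 ppt

25.51 ppt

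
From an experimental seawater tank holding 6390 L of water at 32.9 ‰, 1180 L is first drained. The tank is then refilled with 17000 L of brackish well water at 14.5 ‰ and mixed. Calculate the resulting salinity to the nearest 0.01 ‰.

18.82 ‰

Remaining after removal: 5,210 L at 32.9 ‰ (salt = 171,409)
After addition: salt = 171,409 + 17,000×14.5 = 417,909; volume = 22,210 L
S = 417,909 / 22,210 = 18.8163 ‰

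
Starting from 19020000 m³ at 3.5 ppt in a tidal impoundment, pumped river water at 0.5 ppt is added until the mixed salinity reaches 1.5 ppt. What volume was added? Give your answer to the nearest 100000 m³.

Salt balance: 19,020,000×3.5 + V×0.5 = (19,020,000+V)×1.5
66,570,000 + 0.5V = 28,530,000 + 1.5V
38,040,000 = 1V
V = 38,040,000 m³

38000000 m³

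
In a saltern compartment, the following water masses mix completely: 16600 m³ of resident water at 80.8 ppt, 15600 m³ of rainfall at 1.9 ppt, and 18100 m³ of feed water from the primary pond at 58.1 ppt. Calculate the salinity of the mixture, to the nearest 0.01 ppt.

48.16 ppt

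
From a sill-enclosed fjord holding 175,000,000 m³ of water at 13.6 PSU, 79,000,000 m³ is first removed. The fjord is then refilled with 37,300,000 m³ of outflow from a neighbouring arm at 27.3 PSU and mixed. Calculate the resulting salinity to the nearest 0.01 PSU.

17.43 PSU

Remaining after removal: 96,000,000 m³ at 13.6 PSU (salt = 1,305,600,000)
After addition: salt = 1,305,600,000 + 37,300,000×27.3 = 2,323,890,000; volume = 133,300,000 m³
S = 2,323,890,000 / 133,300,000 = 17.4335 PSU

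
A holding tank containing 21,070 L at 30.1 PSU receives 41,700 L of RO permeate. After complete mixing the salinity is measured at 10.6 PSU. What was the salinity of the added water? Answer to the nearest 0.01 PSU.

Salt balance: 21,070×30.1 + 41,700×S = 62,770×10.6
634,207 + 41,700·S = 665,362
S = (665,362 − 634,207) / 41,700 = 0.7471 PSU

0.75 PSU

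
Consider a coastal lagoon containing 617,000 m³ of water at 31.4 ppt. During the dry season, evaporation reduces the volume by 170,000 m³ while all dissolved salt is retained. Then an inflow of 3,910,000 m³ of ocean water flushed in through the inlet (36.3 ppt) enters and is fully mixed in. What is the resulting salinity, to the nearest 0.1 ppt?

37.0 ppt

After evaporation: salt = 617,000×31.4 = 19,373,800; volume = 617,000 − 170,000 = 447,000 m³
After mixing: salt = 19,373,800 + 3,910,000×36.3 = 161,306,800; volume = 447,000 + 3,910,000 = 4,357,000 m³
S = 161,306,800 / 4,357,000 = 37.0224 ppt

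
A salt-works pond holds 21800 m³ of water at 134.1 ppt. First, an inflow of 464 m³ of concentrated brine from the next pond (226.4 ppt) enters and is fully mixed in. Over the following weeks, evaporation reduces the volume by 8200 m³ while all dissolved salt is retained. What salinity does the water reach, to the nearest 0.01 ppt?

After mixing: salt = 21,800×134.1 + 464×226.4 = 3,028,429.6; volume = 22,264 m³
After evaporation: salt unchanged = 3,028,429.6; volume = 22,264 − 8,200 = 14,064 m³
S = 3,028,429.6 / 14,064 = 215.332 ppt

215.33 ppt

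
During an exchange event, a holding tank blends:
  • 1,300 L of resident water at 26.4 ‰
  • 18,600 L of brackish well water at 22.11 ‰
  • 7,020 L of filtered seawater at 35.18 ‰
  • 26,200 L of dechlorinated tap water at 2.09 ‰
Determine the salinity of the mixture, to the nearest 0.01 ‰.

Salt balance:
salt = 1,300×26.4 + 18,600×22.11 + 7,020×35.18 + 26,200×2.09 = 34,320 + 411,246 + 246,963.6 + 54,758 = 747,287.6
volume = 1,300 + 18,600 + 7,020 + 26,200 = 53,120 L
S = 747,287.6 / 53,120 = 14.0679 ‰

14.07 ‰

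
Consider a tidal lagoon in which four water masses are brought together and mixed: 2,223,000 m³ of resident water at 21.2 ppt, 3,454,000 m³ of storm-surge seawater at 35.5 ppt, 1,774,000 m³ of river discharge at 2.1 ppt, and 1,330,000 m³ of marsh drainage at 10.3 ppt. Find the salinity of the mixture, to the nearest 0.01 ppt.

21.32 ppt

Total salt / total volume:
salt = 2,223,000×21.2 + 3,454,000×35.5 + 1,774,000×2.1 + 1,330,000×10.3 = 47,127,600 + 122,617,000 + 3,725,400 + 13,699,000 = 187,169,000
volume = 2,223,000 + 3,454,000 + 1,774,000 + 1,330,000 = 8,781,000 m³
S = 187,169,000 / 8,781,000 = 21.3152 ppt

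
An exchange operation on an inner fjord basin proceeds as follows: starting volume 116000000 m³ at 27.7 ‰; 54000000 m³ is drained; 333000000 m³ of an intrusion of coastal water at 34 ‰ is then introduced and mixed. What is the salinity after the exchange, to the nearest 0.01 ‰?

33.01 ‰

Remaining after removal: 62,000,000 m³ at 27.7 ‰ (salt = 1,717,400,000)
After addition: salt = 1,717,400,000 + 333,000,000×34 = 13,039,400,000; volume = 395,000,000 m³
S = 13,039,400,000 / 395,000,000 = 33.0111 ‰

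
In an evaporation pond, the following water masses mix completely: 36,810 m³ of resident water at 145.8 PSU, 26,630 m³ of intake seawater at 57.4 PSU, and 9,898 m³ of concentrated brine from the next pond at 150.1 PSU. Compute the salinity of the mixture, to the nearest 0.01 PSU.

114.28 PSU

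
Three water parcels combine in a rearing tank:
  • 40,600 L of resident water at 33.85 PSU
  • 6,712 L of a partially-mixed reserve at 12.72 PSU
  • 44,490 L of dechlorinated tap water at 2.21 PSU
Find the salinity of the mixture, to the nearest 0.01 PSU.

16.97 PSU

By conservation of dissolved salt,
salt = 40,600×33.85 + 6,712×12.72 + 44,490×2.21 = 1,374,310 + 85,376.64 + 98,322.9 = 1,558,009.54
volume = 40,600 + 6,712 + 44,490 = 91,802 L
S = 1,558,009.54 / 91,802 = 16.9714 PSU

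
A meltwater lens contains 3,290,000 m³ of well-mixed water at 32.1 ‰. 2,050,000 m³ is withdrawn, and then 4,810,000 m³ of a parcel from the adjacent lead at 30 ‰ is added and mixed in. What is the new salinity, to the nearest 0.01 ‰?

30.43 ‰

Remaining after removal: 1,240,000 m³ at 32.1 ‰ (salt = 39,804,000)
After addition: salt = 39,804,000 + 4,810,000×30 = 184,104,000; volume = 6,050,000 m³
S = 184,104,000 / 6,050,000 = 30.4304 ‰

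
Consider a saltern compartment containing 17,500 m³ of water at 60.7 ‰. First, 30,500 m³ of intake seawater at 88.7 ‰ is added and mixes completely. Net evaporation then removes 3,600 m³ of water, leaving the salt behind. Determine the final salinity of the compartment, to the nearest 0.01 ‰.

84.86 ‰

After mixing: salt = 17,500×60.7 + 30,500×88.7 = 3,767,600; volume = 48,000 m³
After evaporation: salt unchanged = 3,767,600; volume = 48,000 − 3,600 = 44,400 m³
S = 3,767,600 / 44,400 = 84.8559 ‰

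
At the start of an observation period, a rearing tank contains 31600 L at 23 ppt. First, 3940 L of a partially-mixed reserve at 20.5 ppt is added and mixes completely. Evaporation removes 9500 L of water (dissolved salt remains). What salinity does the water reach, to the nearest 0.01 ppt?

31.01 ppt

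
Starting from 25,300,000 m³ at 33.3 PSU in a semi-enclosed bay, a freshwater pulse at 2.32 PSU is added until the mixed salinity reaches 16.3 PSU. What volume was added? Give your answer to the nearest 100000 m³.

Salt balance: 25,300,000×33.3 + V×2.32 = (25,300,000+V)×16.3
842,490,000 + 2.32V = 412,390,000 + 16.3V
430,100,000 = 13.98V
V = 30,765,379.11 m³

30800000 m³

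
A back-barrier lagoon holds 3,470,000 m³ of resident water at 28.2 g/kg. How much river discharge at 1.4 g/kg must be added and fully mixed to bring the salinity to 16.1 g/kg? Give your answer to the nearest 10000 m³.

Salt balance: 3,470,000×28.2 + V×1.4 = (3,470,000+V)×16.1
97,854,000 + 1.4V = 55,867,000 + 16.1V
41,987,000 = 14.7V
V = 2,856,258.5 m³

2860000 m³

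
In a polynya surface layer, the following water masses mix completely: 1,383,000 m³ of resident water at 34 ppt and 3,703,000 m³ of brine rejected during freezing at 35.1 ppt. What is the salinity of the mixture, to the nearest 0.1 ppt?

Weighted by volume,
salt = 1,383,000×34 + 3,703,000×35.1 = 47,022,000 + 129,975,300 = 176,997,300
volume = 1,383,000 + 3,703,000 = 5,086,000 m³
S = 176,997,300 / 5,086,000 = 34.801 ppt

34.8 ppt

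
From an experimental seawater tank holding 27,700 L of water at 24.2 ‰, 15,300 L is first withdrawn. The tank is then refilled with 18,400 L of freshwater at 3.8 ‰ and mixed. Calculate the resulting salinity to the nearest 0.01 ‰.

12.01 ‰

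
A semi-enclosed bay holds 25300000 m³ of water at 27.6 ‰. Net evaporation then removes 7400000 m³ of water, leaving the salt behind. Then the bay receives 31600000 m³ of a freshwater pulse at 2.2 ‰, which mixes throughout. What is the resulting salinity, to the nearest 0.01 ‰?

After evaporation: salt = 25,300,000×27.6 = 698,280,000; volume = 25,300,000 − 7,400,000 = 17,900,000 m³
After mixing: salt = 698,280,000 + 31,600,000×2.2 = 767,800,000; volume = 17,900,000 + 31,600,000 = 49,500,000 m³
S = 767,800,000 / 49,500,000 = 15.5111 ‰

15.51 ‰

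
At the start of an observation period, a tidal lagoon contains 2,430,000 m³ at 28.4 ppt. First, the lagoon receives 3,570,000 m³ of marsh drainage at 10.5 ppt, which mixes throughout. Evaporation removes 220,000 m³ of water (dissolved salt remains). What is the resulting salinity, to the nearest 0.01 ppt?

After mixing: salt = 2,430,000×28.4 + 3,570,000×10.5 = 106,497,000; volume = 6,000,000 m³
After evaporation: salt unchanged = 106,497,000; volume = 6,000,000 − 220,000 = 5,780,000 m³
S = 106,497,000 / 5,780,000 = 18.4251 ppt

18.43 ppt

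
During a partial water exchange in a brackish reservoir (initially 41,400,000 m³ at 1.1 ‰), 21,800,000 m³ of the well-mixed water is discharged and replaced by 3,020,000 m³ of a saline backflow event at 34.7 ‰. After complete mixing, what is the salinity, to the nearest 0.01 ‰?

5.59 ‰

Remaining after removal: 19,600,000 m³ at 1.1 ‰ (salt = 21,560,000)
After addition: salt = 21,560,000 + 3,020,000×34.7 = 126,354,000; volume = 22,620,000 m³
S = 126,354,000 / 22,620,000 = 5.5859 ‰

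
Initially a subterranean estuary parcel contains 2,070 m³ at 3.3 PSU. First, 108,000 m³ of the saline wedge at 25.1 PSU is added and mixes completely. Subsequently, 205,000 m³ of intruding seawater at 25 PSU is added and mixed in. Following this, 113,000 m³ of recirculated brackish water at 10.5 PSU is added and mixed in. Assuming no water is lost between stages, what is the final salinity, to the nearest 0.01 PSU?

By conservation of dissolved salt,
Initial salt = 2,070×3.3 = 6,831
After stage 1: salt = 6,831 + 108,000×25.1 = 2,717,631; volume = 110,070 m³; S = 24.69 PSU
After stage 2: salt = 2,717,631 + 205,000×25 = 7,842,631; volume = 315,070 m³; S = 24.892 PSU
After stage 3: salt = 7,842,631 + 113,000×10.5 = 9,029,131; volume = 428,070 m³
S = 9,029,131 / 428,070 = 21.0927 PSU

21.09 PSU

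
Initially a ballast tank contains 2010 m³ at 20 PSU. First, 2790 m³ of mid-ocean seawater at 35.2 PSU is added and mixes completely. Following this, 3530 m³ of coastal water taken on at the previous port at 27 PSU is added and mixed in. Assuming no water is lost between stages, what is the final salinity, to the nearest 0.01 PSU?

28.06 PSU

Mass of salt is conserved:
Initial salt = 2,010×20 = 40,200
After stage 1: salt = 40,200 + 2,790×35.2 = 138,408; volume = 4,800 m³; S = 28.835 PSU
After stage 2: salt = 138,408 + 3,530×27 = 233,718; volume = 8,330 m³
S = 233,718 / 8,330 = 28.0574 PSU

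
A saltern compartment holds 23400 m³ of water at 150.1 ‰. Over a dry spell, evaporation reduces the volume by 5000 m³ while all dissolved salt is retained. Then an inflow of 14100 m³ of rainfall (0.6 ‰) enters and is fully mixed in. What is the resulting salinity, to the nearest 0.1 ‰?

After evaporation: salt = 23,400×150.1 = 3,512,340; volume = 23,400 − 5,000 = 18,400 m³
After mixing: salt = 3,512,340 + 14,100×0.6 = 3,520,800; volume = 18,400 + 14,100 = 32,500 m³
S = 3,520,800 / 32,500 = 108.3323 ‰

108.3 ‰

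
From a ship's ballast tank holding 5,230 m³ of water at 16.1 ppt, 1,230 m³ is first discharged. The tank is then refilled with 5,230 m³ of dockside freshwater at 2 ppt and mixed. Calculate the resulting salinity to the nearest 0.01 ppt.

Remaining after removal: 4,000 m³ at 16.1 ppt (salt = 64,400)
After addition: salt = 64,400 + 5,230×2 = 74,860; volume = 9,230 m³
S = 74,860 / 9,230 = 8.1105 ppt

8.11 ppt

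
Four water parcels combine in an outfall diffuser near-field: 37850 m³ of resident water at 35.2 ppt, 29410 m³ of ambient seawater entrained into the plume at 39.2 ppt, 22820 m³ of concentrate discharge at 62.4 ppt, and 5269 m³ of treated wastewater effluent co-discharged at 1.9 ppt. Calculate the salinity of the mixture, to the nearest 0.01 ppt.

41.10 ppt

Weighted by volume,
salt = 37,850×35.2 + 29,410×39.2 + 22,820×62.4 + 5,269×1.9 = 1,332,320 + 1,152,872 + 1,423,968 + 10,011.1 = 3,919,171.1
volume = 37,850 + 29,410 + 22,820 + 5,269 = 95,349 m³
S = 3,919,171.1 / 95,349 = 41.1034 ppt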